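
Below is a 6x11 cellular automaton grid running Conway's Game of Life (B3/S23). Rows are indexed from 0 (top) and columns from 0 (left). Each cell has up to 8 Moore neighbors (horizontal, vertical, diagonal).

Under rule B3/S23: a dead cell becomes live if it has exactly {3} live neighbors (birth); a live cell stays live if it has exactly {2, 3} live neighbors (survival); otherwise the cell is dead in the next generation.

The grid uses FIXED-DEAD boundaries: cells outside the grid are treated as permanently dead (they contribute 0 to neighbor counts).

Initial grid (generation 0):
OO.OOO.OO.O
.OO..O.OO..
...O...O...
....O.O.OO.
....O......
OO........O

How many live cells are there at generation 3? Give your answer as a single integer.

Answer: 20

Derivation:
Simulating step by step:
Generation 0 (given above): 23 live cells
Generation 1: 24 live cells
OO.OOO.OOO.
OO...O...O.
..OOOO...O.
...OOO.OO..
.....O...O.
...........
Generation 2: 20 live cells
OOO.OOO.OO.
O........OO
.OO......O.
..O.....OO.
.....OO.O..
...........
Generation 3: 20 live cells
OO...O..OOO
O..O.O....O
.OO........
.OO....OOO.
.......OOO.
...........
Population at generation 3: 20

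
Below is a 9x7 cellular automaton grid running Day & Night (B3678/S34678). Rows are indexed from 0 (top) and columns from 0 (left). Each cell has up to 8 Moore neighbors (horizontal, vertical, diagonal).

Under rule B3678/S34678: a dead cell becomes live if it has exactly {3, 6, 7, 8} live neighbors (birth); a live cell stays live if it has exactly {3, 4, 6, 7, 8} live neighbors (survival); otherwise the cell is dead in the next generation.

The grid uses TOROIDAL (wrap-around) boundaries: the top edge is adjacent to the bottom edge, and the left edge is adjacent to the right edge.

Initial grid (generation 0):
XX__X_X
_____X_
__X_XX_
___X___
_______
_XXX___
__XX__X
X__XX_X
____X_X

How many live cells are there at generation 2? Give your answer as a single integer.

Answer: 25

Derivation:
Simulating step by step:
Generation 0 (given above): 21 live cells
Generation 1: 23 live cells
X_____X
XX_X_X_
___XX__
____X__
___X___
__XX___
_____X_
X_XXX_X
XX__XXX
Generation 2: 25 live cells
X_X___X
X_X____
__XXXX_
____X__
__XXX__
____X__
_X____X
X__XXX_
XXX_X_X
Population at generation 2: 25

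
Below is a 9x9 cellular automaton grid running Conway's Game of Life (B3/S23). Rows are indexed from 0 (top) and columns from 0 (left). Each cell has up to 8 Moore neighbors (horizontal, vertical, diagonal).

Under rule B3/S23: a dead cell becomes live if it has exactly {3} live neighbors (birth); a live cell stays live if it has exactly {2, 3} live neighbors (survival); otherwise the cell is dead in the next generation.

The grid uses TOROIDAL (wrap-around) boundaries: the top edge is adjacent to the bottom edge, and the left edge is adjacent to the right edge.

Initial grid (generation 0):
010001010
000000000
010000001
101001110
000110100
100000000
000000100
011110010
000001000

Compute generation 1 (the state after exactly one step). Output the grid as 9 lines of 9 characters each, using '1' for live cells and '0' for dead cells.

Answer: 000000100
100000000
110000111
111111111
010110111
000001000
011100000
001111100
010101000

Derivation:
Simulating step by step:
Generation 0 (given above): 21 live cells
Generation 1: 34 live cells
(generation 1 grid is the final answer)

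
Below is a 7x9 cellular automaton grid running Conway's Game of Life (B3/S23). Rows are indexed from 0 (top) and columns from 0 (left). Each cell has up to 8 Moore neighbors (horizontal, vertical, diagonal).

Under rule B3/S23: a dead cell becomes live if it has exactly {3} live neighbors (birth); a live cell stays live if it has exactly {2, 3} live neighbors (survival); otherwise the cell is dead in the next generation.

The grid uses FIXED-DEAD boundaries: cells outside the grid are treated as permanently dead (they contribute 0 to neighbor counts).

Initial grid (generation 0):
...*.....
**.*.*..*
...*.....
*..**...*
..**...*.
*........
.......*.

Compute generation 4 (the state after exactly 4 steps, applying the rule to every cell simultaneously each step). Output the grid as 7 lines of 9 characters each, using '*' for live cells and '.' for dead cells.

Answer: ...*.....
.*..*....
.**......
*..***...
.**.**...
.**......
.........

Derivation:
Simulating step by step:
Generation 0 (given above): 16 live cells
Generation 1: 11 live cells
..*.*....
...*.....
**.*.....
....*....
.****....
.........
.........
Generation 2: 14 live cells
...*.....
.*.**....
..***....
*...*....
..***....
..**.....
.........
Generation 3: 13 live cells
..***....
.........
.**..*...
.*...*...
.**.*....
..*.*....
.........
Generation 4: 15 live cells
(generation 4 grid is the final answer)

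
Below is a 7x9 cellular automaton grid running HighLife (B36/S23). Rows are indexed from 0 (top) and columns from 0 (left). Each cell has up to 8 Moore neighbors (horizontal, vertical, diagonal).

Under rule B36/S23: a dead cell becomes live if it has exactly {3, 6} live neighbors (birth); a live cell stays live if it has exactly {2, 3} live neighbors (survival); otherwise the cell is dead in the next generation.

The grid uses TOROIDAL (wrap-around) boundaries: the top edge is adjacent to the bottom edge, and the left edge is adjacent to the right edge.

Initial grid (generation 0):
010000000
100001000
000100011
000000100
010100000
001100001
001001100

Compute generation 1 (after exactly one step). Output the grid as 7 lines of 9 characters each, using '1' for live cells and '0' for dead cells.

Simulating step by step:
Generation 0 (given above): 15 live cells
Generation 1: 17 live cells
(generation 1 grid is the final answer)

Answer: 010001100
100000001
000000111
001000010
000100000
010110000
011100000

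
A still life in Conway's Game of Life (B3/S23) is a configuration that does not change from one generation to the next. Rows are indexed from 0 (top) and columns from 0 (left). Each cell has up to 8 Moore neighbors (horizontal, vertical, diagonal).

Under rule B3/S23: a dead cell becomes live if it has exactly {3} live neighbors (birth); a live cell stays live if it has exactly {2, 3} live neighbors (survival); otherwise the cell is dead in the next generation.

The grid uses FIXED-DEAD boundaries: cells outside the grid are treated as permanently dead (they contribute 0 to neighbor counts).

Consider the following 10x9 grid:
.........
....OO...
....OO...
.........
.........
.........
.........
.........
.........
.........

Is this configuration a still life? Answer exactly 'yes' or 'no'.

Answer: yes

Derivation:
Compute generation 1 and compare to generation 0 (given above):
Generation 1:
.........
....OO...
....OO...
.........
.........
.........
.........
.........
.........
.........
The grids are IDENTICAL -> still life.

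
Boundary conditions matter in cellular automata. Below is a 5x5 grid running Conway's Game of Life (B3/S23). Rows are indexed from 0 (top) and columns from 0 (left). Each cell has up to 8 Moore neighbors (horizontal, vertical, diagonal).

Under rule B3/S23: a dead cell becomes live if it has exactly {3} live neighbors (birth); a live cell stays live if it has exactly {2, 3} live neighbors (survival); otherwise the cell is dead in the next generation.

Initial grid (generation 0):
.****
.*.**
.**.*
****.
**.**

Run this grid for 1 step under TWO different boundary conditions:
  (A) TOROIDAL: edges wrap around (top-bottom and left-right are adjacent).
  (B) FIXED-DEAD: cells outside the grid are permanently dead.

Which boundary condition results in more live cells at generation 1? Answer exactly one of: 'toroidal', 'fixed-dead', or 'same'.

Answer: fixed-dead

Derivation:
Under TOROIDAL boundary, generation 1:
.....
.....
.....
.....
.....
Population = 0

Under FIXED-DEAD boundary, generation 1:
.*..*
*....
....*
.....
*..**
Population = 7

Comparison: toroidal=0, fixed-dead=7 -> fixed-dead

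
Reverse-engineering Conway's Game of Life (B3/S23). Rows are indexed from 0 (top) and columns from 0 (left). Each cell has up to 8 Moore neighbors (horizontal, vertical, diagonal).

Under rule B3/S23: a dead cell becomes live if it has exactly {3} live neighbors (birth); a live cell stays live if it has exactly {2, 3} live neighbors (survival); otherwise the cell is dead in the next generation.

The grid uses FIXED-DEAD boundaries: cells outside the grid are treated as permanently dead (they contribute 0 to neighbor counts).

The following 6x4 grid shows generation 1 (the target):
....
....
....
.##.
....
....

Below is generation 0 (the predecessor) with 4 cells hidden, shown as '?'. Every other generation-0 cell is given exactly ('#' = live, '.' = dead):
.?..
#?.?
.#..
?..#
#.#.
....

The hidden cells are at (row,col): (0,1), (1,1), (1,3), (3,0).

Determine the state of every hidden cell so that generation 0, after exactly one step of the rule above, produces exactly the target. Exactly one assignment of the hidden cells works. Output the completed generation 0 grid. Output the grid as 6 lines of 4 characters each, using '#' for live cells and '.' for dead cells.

Answer: ....
#...
.#..
...#
#.#.
....

Derivation:
Hidden generation-0 cells (in order): (0,1), (1,1), (1,3), (3,0).
A hidden cell only influences target cells in its own 3x3 neighborhood. Try each of the 2^4 = 16 assignments, step the completed generation 0 forward once under B3/S23, and compare with the target:
  (0,1)=. (1,1)=. (1,3)=. (3,0)=. -> step reproduces the target at every cell -> ACCEPT
  (0,1)=. (1,1)=. (1,3)=. (3,0)=# -> step gives (2,0)='#' but target has '.' -> reject
  (0,1)=. (1,1)=. (1,3)=# (3,0)=. -> step gives (2,2)='#' but target has '.' -> reject
  (0,1)=. (1,1)=. (1,3)=# (3,0)=# -> step gives (2,0)='#' but target has '.' -> reject
  (0,1)=. (1,1)=# (1,3)=. (3,0)=. -> step gives (1,0)='#' but target has '.' -> reject
  (0,1)=. (1,1)=# (1,3)=. (3,0)=# -> step gives (1,0)='#' but target has '.' -> reject
  (0,1)=. (1,1)=# (1,3)=# (3,0)=. -> step gives (1,0)='#' but target has '.' -> reject
  (0,1)=. (1,1)=# (1,3)=# (3,0)=# -> step gives (1,0)='#' but target has '.' -> reject
  (0,1)=# (1,1)=. (1,3)=. (3,0)=. -> step gives (1,0)='#' but target has '.' -> reject
  (0,1)=# (1,1)=. (1,3)=. (3,0)=# -> step gives (1,0)='#' but target has '.' -> reject
  (0,1)=# (1,1)=. (1,3)=# (3,0)=. -> step gives (1,0)='#' but target has '.' -> reject
  (0,1)=# (1,1)=. (1,3)=# (3,0)=# -> step gives (1,0)='#' but target has '.' -> reject
  (0,1)=# (1,1)=# (1,3)=. (3,0)=. -> step gives (0,0)='#' but target has '.' -> reject
  (0,1)=# (1,1)=# (1,3)=. (3,0)=# -> step gives (0,0)='#' but target has '.' -> reject
  (0,1)=# (1,1)=# (1,3)=# (3,0)=. -> step gives (0,0)='#' but target has '.' -> reject
  (0,1)=# (1,1)=# (1,3)=# (3,0)=# -> step gives (0,0)='#' but target has '.' -> reject
Unique solution: (0,1)=dead, (1,1)=dead, (1,3)=dead, (3,0)=dead.
Check: live-neighbor counts of every cell in the completed generation 0:
1100
1210
2121
2331
0212
1211
Applying B3/S23 to generation 0 with these counts gives:
....
....
....
.##.
....
....
which matches the target exactly.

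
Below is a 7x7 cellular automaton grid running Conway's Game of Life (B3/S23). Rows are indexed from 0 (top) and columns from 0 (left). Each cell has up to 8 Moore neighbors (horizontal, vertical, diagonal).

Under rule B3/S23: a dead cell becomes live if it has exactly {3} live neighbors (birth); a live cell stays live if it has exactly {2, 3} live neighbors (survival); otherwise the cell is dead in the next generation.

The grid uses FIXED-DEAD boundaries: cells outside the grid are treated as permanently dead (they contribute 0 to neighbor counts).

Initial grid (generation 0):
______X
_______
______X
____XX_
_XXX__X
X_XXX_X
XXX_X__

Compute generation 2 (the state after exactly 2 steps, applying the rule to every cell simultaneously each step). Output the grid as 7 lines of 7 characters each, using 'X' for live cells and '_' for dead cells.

Simulating step by step:
Generation 0 (given above): 17 live cells
Generation 1: 14 live cells
_______
_______
_____X_
__XXXXX
_X____X
X___X__
X_X_XX_
Generation 2: 17 live cells
(generation 2 grid is the final answer)

Answer: _______
_______
___X_XX
__XXX_X
_XX___X
X__XX__
_X_XXX_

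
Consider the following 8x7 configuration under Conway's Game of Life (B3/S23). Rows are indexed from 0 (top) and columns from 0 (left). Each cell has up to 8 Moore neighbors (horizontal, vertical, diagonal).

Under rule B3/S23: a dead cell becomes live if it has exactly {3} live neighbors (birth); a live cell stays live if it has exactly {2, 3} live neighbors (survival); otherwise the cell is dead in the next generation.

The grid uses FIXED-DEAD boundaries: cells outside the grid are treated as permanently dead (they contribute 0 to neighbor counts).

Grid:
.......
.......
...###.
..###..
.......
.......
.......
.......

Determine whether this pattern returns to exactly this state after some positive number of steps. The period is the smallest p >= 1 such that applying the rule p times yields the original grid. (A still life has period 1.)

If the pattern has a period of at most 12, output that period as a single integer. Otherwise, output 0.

Answer: 2

Derivation:
Simulating and comparing each generation to the original:
Gen 0 (original, given above): 6 live cells
Gen 1: 6 live cells, differs from original
Gen 2: 6 live cells, MATCHES original -> period = 2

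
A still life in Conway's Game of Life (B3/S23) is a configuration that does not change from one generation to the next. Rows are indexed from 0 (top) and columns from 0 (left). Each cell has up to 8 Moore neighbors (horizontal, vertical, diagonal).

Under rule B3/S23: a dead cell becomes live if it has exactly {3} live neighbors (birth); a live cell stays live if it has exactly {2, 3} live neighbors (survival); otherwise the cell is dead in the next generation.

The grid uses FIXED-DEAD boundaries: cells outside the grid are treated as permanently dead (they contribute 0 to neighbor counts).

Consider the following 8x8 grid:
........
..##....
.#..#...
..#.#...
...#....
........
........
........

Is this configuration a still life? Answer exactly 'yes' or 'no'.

Compute generation 1 and compare to generation 0 (given above):
Generation 1:
........
..##....
.#..#...
..#.#...
...#....
........
........
........
The grids are IDENTICAL -> still life.

Answer: yes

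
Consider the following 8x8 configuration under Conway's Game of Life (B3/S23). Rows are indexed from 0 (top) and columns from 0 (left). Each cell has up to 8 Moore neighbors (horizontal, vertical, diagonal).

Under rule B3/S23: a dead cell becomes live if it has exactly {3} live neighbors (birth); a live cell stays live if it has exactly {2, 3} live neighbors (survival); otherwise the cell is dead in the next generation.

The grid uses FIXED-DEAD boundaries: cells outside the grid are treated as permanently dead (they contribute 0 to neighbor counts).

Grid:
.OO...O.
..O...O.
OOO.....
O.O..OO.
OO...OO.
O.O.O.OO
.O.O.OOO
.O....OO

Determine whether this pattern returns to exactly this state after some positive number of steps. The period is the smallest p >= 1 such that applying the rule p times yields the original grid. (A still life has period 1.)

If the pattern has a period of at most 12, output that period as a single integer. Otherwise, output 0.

Simulating and comparing each generation to the original:
Gen 0 (original, given above): 29 live cells
Gen 1: 27 live cells, differs from original
Gen 2: 18 live cells, differs from original
Gen 3: 19 live cells, differs from original
Gen 4: 12 live cells, differs from original
Gen 5: 8 live cells, differs from original
Gen 6: 11 live cells, differs from original
Gen 7: 10 live cells, differs from original
Gen 8: 15 live cells, differs from original
Gen 9: 10 live cells, differs from original
Gen 10: 8 live cells, differs from original
Gen 11: 11 live cells, differs from original
Gen 12: 7 live cells, differs from original
No period found within 12 steps.

Answer: 0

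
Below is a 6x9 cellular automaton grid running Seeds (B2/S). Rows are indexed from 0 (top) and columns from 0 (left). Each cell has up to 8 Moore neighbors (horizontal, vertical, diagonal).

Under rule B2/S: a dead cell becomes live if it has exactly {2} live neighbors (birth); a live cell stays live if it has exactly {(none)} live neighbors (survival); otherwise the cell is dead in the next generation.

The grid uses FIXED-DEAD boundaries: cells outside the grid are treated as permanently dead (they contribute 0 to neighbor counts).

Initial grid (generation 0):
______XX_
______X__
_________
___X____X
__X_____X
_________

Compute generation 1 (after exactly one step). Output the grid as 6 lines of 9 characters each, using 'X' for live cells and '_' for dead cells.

Answer: _____X___
_____X___
_______X_
__X____X_
___X___X_
_________

Derivation:
Simulating step by step:
Generation 0 (given above): 7 live cells
Generation 1: 7 live cells
(generation 1 grid is the final answer)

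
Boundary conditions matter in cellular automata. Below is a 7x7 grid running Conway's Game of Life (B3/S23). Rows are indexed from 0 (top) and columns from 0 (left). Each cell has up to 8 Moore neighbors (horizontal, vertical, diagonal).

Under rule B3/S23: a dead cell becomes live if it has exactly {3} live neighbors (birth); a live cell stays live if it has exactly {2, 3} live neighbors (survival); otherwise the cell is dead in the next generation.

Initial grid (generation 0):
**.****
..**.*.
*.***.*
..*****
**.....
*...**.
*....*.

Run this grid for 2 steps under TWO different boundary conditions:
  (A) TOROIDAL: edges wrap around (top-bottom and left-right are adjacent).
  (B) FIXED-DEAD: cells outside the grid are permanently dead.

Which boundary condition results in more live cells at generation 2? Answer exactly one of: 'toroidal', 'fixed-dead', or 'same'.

Answer: toroidal

Derivation:
Under TOROIDAL boundary, generation 2:
..*....
**.....
.......
*......
**....*
*.***.*
****..*
Population = 17

Under FIXED-DEAD boundary, generation 2:
.......
.....**
.......
*....**
*.....*
*..**.*
....**.
Population = 13

Comparison: toroidal=17, fixed-dead=13 -> toroidal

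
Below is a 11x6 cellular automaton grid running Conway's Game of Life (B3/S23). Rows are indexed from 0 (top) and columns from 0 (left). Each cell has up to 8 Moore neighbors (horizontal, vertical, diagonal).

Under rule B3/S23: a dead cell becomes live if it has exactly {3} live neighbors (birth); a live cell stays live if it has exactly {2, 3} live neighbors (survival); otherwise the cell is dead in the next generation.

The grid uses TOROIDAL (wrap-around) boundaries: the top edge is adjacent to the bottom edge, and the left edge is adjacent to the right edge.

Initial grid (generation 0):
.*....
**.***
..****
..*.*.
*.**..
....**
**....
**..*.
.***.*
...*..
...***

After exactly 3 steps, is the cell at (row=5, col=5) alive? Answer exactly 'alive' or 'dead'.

Simulating step by step:
Generation 0 (given above): 30 live cells
Generation 1: 20 live cells
.*....
.*....
......
......
.**...
..****
.*..*.
...**.
.*.*.*
*....*
..***.
Generation 2: 23 live cells
.*.*..
......
......
......
.**.*.
*...**
......
*..*.*
..**.*
**...*
******
Generation 3: 19 live cells
.*.*.*
......
......
......
**.**.
**.***
......
*.**.*
..**..
......
...*..

Cell (5,5) at generation 3: 1 -> alive

Answer: alive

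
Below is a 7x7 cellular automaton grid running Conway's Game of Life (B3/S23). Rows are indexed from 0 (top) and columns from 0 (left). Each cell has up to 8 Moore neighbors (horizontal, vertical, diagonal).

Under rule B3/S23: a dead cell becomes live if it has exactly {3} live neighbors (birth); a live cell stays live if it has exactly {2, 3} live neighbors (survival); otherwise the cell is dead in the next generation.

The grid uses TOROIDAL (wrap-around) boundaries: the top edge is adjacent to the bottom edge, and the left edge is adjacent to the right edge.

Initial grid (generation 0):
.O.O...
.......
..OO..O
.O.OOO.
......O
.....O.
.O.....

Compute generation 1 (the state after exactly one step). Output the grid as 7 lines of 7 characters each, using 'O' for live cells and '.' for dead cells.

Simulating step by step:
Generation 0 (given above): 12 live cells
Generation 1: 12 live cells
(generation 1 grid is the final answer)

Answer: ..O....
...O...
..OO.O.
O..OOOO
......O
.......
..O....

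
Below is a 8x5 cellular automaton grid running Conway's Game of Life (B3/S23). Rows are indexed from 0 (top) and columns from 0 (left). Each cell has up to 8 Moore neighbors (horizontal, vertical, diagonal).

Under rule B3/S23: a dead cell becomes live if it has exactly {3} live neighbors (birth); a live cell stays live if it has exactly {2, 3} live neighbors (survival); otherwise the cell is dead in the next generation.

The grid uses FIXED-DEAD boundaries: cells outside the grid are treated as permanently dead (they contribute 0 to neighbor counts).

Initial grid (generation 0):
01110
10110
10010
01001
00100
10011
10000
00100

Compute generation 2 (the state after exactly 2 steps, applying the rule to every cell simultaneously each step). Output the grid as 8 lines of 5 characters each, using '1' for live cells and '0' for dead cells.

Answer: 00000
11101
10001
10000
10001
11011
00000
00000

Derivation:
Simulating step by step:
Generation 0 (given above): 16 live cells
Generation 1: 17 live cells
01010
10001
10011
01110
01101
01010
01010
00000
Generation 2: 13 live cells
(generation 2 grid is the final answer)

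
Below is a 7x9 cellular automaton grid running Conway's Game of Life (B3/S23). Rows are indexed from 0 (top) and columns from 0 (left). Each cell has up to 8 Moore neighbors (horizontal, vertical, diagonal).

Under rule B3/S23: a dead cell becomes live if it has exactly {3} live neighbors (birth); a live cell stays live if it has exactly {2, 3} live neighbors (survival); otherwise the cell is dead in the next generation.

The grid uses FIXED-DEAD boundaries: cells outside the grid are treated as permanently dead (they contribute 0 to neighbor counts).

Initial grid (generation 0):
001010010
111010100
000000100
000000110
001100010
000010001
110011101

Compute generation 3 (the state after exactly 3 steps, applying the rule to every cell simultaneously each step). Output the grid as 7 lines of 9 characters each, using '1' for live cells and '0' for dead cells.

Answer: 011001110
100101010
011011010
010110000
001110011
001000101
000111110

Derivation:
Simulating step by step:
Generation 0 (given above): 22 live cells
Generation 1: 22 live cells
001001000
011000110
010000100
000000110
000100111
011010101
000011010
Generation 2: 24 live cells
011000100
011001110
011001000
000001001
001100001
001010001
000111110
Generation 3: 30 live cells
(generation 3 grid is the final answer)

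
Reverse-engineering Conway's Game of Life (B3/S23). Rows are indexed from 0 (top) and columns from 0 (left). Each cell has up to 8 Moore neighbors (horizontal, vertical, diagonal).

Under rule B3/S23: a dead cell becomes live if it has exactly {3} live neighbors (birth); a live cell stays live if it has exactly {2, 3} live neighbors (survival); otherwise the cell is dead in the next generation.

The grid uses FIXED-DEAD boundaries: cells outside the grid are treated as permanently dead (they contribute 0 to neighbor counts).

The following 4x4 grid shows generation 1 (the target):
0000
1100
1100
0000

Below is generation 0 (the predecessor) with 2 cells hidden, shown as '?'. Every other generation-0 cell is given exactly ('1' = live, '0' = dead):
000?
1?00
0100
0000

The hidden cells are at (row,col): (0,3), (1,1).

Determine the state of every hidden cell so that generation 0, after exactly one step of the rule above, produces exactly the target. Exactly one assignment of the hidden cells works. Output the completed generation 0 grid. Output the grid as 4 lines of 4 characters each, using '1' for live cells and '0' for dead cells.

Answer: 0000
1100
0100
0000

Derivation:
Hidden generation-0 cells (in order): (0,3), (1,1).
A hidden cell only influences target cells in its own 3x3 neighborhood. Try each of the 2^2 = 4 assignments, step the completed generation 0 forward once under B3/S23, and compare with the target:
  (0,3)=0 (1,1)=0 -> step gives (1,0)='0' but target has '1' -> reject
  (0,3)=0 (1,1)=1 -> step reproduces the target at every cell -> ACCEPT
  (0,3)=1 (1,1)=0 -> step gives (1,0)='0' but target has '1' -> reject
  (0,3)=1 (1,1)=1 -> step gives (1,2)='1' but target has '0' -> reject
Unique solution: (0,3)=dead, (1,1)=live.
Check: live-neighbor counts of every cell in the completed generation 0:
2210
2220
3220
1110
Applying B3/S23 to generation 0 with these counts gives:
0000
1100
1100
0000
which matches the target exactly.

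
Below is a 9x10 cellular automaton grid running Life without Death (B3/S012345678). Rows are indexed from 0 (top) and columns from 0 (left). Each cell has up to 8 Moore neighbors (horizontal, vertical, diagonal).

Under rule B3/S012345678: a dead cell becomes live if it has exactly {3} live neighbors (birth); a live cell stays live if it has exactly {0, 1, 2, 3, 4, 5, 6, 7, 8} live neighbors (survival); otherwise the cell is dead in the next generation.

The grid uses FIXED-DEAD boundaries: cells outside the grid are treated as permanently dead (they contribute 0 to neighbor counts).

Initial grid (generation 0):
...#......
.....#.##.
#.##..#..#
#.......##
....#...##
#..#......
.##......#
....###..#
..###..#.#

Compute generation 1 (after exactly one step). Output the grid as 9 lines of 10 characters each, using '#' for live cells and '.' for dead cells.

Answer: ...#......
..#######.
####..#..#
##.#...###
....#...##
####....##
.#####...#
.#..###..#
..###.####

Derivation:
Simulating step by step:
Generation 0 (given above): 29 live cells
Generation 1: 47 live cells
(generation 1 grid is the final answer)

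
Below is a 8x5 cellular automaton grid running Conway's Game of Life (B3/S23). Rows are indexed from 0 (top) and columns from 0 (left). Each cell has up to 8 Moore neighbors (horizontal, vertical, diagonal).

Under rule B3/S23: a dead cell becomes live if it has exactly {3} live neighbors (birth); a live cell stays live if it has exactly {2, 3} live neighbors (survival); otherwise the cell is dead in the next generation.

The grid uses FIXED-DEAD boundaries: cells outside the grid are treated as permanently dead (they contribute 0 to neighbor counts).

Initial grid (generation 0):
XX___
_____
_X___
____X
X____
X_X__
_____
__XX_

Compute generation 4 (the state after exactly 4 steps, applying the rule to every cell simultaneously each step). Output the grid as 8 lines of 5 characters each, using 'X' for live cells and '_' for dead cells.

Answer: _____
_____
_____
_____
_X___
X_X__
X__X_
_XX__

Derivation:
Simulating step by step:
Generation 0 (given above): 9 live cells
Generation 1: 7 live cells
_____
XX___
_____
_____
_X___
_X___
_XXX_
_____
Generation 2: 5 live cells
_____
_____
_____
_____
_____
XX___
_XX__
__X__
Generation 3: 7 live cells
_____
_____
_____
_____
_____
XXX__
X_X__
_XX__
Generation 4: 7 live cells
(generation 4 grid is the final answer)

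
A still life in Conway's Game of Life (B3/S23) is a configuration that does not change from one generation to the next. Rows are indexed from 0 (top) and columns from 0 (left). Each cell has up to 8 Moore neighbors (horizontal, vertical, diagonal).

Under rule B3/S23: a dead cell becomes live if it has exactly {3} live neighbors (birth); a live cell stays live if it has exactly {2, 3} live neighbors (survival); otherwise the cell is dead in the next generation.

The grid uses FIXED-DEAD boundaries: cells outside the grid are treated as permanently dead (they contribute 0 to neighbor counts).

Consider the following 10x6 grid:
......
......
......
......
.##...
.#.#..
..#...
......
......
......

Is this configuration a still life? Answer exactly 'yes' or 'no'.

Answer: yes

Derivation:
Compute generation 1 and compare to generation 0 (given above):
Generation 1:
......
......
......
......
.##...
.#.#..
..#...
......
......
......
The grids are IDENTICAL -> still life.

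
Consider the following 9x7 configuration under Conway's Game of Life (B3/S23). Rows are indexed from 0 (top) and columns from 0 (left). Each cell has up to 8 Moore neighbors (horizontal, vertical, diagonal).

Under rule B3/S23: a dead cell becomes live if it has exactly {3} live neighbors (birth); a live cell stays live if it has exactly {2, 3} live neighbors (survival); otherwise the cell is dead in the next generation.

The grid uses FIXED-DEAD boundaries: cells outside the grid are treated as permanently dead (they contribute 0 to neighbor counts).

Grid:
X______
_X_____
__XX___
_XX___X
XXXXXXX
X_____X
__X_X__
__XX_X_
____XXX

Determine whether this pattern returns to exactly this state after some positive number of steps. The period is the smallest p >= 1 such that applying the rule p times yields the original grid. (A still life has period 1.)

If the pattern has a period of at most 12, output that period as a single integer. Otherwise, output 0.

Simulating and comparing each generation to the original:
Gen 0 (original, given above): 24 live cells
Gen 1: 21 live cells, differs from original
Gen 2: 24 live cells, differs from original
Gen 3: 28 live cells, differs from original
Gen 4: 22 live cells, differs from original
Gen 5: 25 live cells, differs from original
Gen 6: 17 live cells, differs from original
Gen 7: 14 live cells, differs from original
Gen 8: 14 live cells, differs from original
Gen 9: 12 live cells, differs from original
Gen 10: 12 live cells, differs from original
Gen 11: 15 live cells, differs from original
Gen 12: 17 live cells, differs from original
No period found within 12 steps.

Answer: 0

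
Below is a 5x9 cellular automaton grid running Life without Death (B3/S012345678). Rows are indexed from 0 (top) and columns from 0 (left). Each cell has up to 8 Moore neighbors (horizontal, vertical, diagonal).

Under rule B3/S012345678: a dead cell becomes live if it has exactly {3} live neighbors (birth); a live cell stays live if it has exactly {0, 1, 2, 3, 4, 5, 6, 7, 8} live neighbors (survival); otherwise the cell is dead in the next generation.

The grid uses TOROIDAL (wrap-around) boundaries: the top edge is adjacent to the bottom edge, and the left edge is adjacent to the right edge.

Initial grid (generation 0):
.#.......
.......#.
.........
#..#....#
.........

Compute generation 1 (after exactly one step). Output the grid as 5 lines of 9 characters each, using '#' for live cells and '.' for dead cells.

Simulating step by step:
Generation 0 (given above): 5 live cells
Generation 1: 7 live cells
(generation 1 grid is the final answer)

Answer: .#.......
.......#.
........#
#..#....#
#........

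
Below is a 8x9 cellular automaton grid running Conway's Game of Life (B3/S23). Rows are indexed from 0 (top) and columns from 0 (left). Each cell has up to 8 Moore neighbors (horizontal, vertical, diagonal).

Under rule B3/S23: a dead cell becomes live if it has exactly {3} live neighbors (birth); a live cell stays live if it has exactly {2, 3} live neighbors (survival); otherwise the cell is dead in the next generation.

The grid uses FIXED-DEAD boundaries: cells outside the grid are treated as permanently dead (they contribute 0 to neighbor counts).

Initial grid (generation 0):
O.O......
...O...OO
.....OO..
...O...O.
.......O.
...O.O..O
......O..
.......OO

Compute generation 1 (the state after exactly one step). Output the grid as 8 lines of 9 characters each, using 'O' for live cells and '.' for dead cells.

Simulating step by step:
Generation 0 (given above): 16 live cells
Generation 1: 15 live cells
(generation 1 grid is the final answer)

Answer: .........
......OO.
....O.O.O
.......O.
....O.OOO
......OO.
......O.O
.......O.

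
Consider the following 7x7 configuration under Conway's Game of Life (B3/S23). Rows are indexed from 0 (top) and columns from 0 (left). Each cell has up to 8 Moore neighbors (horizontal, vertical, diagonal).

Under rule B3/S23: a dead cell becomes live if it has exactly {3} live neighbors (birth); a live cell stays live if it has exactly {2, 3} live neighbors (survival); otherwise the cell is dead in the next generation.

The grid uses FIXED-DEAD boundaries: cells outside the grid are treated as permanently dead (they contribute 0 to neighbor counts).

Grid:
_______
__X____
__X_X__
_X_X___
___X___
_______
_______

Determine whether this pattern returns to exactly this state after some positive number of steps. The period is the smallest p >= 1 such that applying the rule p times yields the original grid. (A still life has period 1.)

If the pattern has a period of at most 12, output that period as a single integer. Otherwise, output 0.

Answer: 2

Derivation:
Simulating and comparing each generation to the original:
Gen 0 (original, given above): 6 live cells
Gen 1: 6 live cells, differs from original
Gen 2: 6 live cells, MATCHES original -> period = 2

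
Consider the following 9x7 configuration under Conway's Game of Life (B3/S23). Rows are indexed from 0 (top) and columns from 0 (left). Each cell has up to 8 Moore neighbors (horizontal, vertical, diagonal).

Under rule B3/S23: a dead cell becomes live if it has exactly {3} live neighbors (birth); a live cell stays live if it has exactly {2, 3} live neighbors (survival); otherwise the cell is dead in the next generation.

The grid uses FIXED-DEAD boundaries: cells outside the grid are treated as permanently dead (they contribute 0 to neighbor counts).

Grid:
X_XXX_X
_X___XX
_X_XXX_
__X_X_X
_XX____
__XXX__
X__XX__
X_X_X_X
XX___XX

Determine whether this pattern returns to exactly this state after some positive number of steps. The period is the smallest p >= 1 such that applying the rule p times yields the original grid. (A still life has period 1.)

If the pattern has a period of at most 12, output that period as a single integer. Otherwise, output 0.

Simulating and comparing each generation to the original:
Gen 0 (original, given above): 31 live cells
Gen 1: 23 live cells, differs from original
Gen 2: 28 live cells, differs from original
Gen 3: 23 live cells, differs from original
Gen 4: 21 live cells, differs from original
Gen 5: 21 live cells, differs from original
Gen 6: 19 live cells, differs from original
Gen 7: 18 live cells, differs from original
Gen 8: 16 live cells, differs from original
Gen 9: 17 live cells, differs from original
Gen 10: 18 live cells, differs from original
Gen 11: 14 live cells, differs from original
Gen 12: 14 live cells, differs from original
No period found within 12 steps.

Answer: 0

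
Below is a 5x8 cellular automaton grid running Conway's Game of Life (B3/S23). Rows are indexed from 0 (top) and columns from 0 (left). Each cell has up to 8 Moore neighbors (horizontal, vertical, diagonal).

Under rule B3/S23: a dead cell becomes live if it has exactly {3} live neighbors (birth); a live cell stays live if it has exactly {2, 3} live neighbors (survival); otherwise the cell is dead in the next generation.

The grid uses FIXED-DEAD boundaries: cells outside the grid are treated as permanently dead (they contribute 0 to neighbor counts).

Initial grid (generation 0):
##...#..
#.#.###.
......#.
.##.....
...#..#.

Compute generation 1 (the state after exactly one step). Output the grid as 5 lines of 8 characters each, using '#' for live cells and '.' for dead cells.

Answer: ##..###.
#...#.#.
..##..#.
..#.....
..#.....

Derivation:
Simulating step by step:
Generation 0 (given above): 13 live cells
Generation 1: 13 live cells
(generation 1 grid is the final answer)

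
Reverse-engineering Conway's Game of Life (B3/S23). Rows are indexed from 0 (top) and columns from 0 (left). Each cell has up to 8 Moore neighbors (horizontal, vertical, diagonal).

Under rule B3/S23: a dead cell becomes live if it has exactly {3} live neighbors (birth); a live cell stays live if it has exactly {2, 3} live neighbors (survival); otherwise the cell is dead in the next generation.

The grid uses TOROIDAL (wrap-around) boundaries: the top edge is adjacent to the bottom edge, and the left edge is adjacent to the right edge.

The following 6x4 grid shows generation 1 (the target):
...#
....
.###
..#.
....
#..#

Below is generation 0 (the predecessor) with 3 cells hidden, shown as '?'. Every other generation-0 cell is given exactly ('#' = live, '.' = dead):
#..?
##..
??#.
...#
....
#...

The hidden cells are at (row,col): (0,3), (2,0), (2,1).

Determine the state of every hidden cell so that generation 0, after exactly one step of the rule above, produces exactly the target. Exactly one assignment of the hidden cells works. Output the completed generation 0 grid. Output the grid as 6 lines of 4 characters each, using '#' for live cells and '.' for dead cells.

Hidden generation-0 cells (in order): (0,3), (2,0), (2,1).
A hidden cell only influences target cells in its own 3x3 neighborhood. Try each of the 2^3 = 8 assignments, step the completed generation 0 forward once under B3/S23, and compare with the target:
  (0,3)=. (2,0)=. (2,1)=. -> step gives (0,0)='#' but target has '.' -> reject
  (0,3)=. (2,0)=. (2,1)=# -> step gives (0,0)='#' but target has '.' -> reject
  (0,3)=. (2,0)=# (2,1)=. -> step gives (0,0)='#' but target has '.' -> reject
  (0,3)=. (2,0)=# (2,1)=# -> step gives (0,0)='#' but target has '.' -> reject
  (0,3)=# (2,0)=. (2,1)=. -> step gives (1,0)='#' but target has '.' -> reject
  (0,3)=# (2,0)=. (2,1)=# -> step reproduces the target at every cell -> ACCEPT
  (0,3)=# (2,0)=# (2,1)=. -> step gives (1,2)='#' but target has '.' -> reject
  (0,3)=# (2,0)=# (2,1)=# -> step gives (2,1)='.' but target has '#' -> reject
Unique solution: (0,3)=live, (2,0)=dead, (2,1)=live.
Check: live-neighbor counts of every cell in the completed generation 0:
4423
4444
4333
2231
2112
2213
Applying B3/S23 to generation 0 with these counts gives:
...#
....
.###
..#.
....
#..#
which matches the target exactly.

Answer: #..#
##..
.##.
...#
....
#...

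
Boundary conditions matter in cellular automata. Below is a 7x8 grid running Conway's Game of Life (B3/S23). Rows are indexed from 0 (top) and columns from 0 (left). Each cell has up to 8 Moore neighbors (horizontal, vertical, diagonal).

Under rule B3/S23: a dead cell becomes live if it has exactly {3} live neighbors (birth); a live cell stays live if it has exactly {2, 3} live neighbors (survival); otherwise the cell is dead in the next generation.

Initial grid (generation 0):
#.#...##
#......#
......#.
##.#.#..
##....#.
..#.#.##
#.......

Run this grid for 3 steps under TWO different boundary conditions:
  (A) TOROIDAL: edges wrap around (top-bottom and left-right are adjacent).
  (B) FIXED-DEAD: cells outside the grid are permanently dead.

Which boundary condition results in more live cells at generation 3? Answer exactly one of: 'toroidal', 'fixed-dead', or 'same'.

Answer: fixed-dead

Derivation:
Under TOROIDAL boundary, generation 3:
.#......
.#......
...####.
#.....##
......#.
#.....##
....##..
Population = 15

Under FIXED-DEAD boundary, generation 3:
......##
.....#..
.#..####
.##...#.
.##.....
....###.
.....##.
Population = 18

Comparison: toroidal=15, fixed-dead=18 -> fixed-dead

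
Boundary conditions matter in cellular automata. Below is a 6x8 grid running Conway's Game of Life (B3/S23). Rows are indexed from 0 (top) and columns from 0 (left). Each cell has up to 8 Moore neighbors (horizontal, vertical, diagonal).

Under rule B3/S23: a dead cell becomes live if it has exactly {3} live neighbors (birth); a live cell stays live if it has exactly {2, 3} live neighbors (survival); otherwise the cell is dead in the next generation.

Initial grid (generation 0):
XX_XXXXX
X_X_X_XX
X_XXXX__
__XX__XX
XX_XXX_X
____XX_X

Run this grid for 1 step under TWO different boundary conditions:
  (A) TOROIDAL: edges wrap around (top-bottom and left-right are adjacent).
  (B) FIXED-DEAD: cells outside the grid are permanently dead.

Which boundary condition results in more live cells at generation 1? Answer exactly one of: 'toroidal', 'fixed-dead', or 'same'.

Under TOROIDAL boundary, generation 1:
_XX_____
________
X_______
________
_X______
________
Population = 4

Under FIXED-DEAD boundary, generation 1:
XXXXX__X
X______X
________
X______X
_X_____X
___X_X__
Population = 14

Comparison: toroidal=4, fixed-dead=14 -> fixed-dead

Answer: fixed-dead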